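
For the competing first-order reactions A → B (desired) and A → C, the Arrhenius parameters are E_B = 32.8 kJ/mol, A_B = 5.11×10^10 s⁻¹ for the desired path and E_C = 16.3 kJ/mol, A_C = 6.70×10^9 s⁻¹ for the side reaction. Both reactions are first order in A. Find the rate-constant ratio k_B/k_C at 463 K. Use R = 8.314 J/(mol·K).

With equal orders, S_{B/C} = k_B/k_C = (A_B/A_C)·exp[(E_C−E_B)/(RT)].
(E_C−E_B)/(RT) = (16.3−32.8)×10³/(8.314×463) = -16500/3849 = -4.286.
k_B/k_C = (5.11×10^10/6.70×10^9)·exp(-4.286) = 7.627 × 0.01375 = 0.105.
Since E_B > E_C, raising the temperature improves selectivity toward B.

0.105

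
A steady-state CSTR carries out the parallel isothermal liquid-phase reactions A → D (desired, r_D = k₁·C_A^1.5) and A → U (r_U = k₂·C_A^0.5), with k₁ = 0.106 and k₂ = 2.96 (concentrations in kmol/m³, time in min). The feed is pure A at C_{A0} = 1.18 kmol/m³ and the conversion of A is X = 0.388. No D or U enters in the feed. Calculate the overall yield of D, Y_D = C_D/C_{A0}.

Exit C_A = C_{A0}(1−X) = 1.18×0.612 = 0.7222 kmol/m³.
Rates in a CSTR are evaluated at the outlet concentration: r_D = 0.106×0.7222^1.5 = 0.06505, r_U = 2.96×0.7222^0.5 = 2.515.
Fraction of consumed A going to D: r_D/(r_D+r_U) = 0.02521.
C_D = 0.02521·C_{A0}·X = 0.02521×1.18×0.388 = 0.0115 kmol/m³; Y_D = C_D/C_{A0} = 0.00978.

0.00978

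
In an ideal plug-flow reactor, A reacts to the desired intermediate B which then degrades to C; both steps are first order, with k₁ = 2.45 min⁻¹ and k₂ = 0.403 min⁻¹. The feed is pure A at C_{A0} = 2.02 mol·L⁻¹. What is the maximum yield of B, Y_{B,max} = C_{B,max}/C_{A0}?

For a first-order series the maximum intermediate yield is C_{B,max}/C_{A0} = (k₁/k₂)^[k₂/(k₂−k₁)].
= (2.45/0.403)^(0.403/(0.403−2.45)) = (6.079)^(-0.1969) = 0.7009.

0.701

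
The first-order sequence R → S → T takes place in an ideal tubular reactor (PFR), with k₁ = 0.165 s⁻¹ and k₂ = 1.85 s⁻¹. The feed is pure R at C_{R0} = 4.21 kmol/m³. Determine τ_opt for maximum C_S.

The intermediate peaks when r₁ = r₂, i.e. k₁e^(−k₁τ) = k₂e^(−k₂τ), giving τ_opt = ln(k₂/k₁)/(k₂−k₁).
= ln(1.85/0.165)/(1.85−0.165) = ln(11.21)/1.685 = 2.417/1.685 = 1.43 s.

1.43 s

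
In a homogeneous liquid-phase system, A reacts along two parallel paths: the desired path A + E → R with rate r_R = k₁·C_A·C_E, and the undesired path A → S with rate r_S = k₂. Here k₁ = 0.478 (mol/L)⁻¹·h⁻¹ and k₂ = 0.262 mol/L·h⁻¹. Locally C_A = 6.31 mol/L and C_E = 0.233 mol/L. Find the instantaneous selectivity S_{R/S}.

S_{R/S} = r_R/r_S = (k₁·C_A·C_E)/(k₂) = (k₁/k₂)·C_A·C_E.
= (0.478×6.310×0.2330) / (0.262) = 0.7028/0.2620 = 2.68.

2.68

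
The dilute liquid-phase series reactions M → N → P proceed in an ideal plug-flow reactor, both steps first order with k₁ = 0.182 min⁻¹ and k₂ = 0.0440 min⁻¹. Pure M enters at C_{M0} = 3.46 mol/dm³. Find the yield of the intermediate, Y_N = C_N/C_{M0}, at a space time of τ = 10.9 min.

0.635

The intermediate concentration in a first-order A→B→C sequence is C_N = k₁C_{M0}(e^(−k₁τ) − e^(−k₂τ))/(k₂−k₁).
e^(−k₁τ) = e^(−0.182×10.9) = e^(−1.984) = 0.1375; e^(−k₂τ) = e^(−0.4796) = 0.6190.
C_N = 0.182×3.46/(0.0440−0.182) × (0.1375−0.6190) = (-4.563)×(-0.4815) = 2.197 mol/dm³.
Y_N = C_N/C_{M0} = 2.197/3.46 = 0.635.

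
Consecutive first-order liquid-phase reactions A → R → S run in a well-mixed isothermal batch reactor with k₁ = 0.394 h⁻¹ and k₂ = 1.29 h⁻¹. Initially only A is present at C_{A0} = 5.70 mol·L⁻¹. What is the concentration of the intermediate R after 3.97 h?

The intermediate concentration in a first-order A→B→C sequence is C_R = k₁C_{A0}(e^(−k₁t) − e^(−k₂t))/(k₂−k₁).
e^(−k₁t) = e^(−0.394×3.97) = e^(−1.564) = 0.2093; e^(−k₂t) = e^(−5.121) = 0.005968.
C_R = 0.394×5.70/(1.29−0.394) × (0.2093−0.005968) = 2.506×0.2033 = 0.5095 mol·L⁻¹.

0.510 mol·L⁻¹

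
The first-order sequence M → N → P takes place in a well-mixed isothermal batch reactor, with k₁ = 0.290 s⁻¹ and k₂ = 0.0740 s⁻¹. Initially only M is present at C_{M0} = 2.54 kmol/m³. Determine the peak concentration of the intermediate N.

For a first-order series the maximum intermediate yield is C_{N,max}/C_{M0} = (k₁/k₂)^[k₂/(k₂−k₁)].
= (0.290/0.0740)^(0.0740/(0.0740−0.290)) = (3.919)^(-0.3426) = 0.6263.
C_{N,max} = 0.6263×2.54 = 1.59 kmol/m³.

1.59 kmol/m³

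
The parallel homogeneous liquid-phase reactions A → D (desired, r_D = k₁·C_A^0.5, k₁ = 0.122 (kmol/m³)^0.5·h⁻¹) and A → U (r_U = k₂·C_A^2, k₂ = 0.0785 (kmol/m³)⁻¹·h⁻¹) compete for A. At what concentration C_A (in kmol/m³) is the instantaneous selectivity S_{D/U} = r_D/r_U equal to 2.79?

0.677 kmol/m³

S_{D/U} = (k₁/k₂)·C_A^-1.5 ⇒ C_A = (S·k₂/k₁)^(1/(-1.5)).
= (2.79×0.0785/0.122)^(-0.6667) = (1.795)^(-0.6667) = 0.677 kmol/m³.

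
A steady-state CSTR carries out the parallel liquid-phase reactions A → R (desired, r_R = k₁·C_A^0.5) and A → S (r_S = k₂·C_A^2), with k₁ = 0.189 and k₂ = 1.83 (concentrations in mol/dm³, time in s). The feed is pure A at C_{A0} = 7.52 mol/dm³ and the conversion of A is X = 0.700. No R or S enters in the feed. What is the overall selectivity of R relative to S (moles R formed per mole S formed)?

Exit C_A = C_{A0}(1−X) = 7.52×0.300 = 2.256 mol/dm³.
In a CSTR the entire volume is at exit conditions, so r_R = 0.189×2.256^0.5 = 0.2839 and r_S = 1.83×2.256^2 = 9.314.
Overall selectivity = C_R/C_S = r_Rτ/(r_Sτ) = r_R/r_S = 0.0305.

0.0305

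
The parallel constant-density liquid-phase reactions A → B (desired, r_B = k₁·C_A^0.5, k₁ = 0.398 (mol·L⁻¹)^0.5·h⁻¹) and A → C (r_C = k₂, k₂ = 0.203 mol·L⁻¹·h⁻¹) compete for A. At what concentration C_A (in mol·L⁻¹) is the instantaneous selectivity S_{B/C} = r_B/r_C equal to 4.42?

5.08 mol·L⁻¹

S_{B/C} = (k₁/k₂)·C_A^0.5 ⇒ C_A = (S·k₂/k₁)^(2).
= (4.42×0.203/0.398)^(2) = (2.254)^(2) = 5.08 mol·L⁻¹.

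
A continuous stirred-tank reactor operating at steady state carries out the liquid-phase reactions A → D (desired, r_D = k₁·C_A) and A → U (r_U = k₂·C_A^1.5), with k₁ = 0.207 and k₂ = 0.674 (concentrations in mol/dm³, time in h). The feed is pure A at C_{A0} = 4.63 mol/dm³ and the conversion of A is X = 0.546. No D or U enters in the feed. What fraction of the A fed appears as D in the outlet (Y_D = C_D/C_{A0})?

Exit C_A = C_{A0}(1−X) = 4.63×0.454 = 2.102 mol/dm³.
Rates in a CSTR are evaluated at the outlet concentration: r_D = 0.207×2.102 = 0.4351, r_U = 0.674×2.102^1.5 = 2.054.
Fraction of consumed A going to D: r_D/(r_D+r_U) = 0.1748.
C_D = 0.1748·C_{A0}·X = 0.1748×4.63×0.546 = 0.442 mol/dm³; Y_D = C_D/C_{A0} = 0.0954.

0.0954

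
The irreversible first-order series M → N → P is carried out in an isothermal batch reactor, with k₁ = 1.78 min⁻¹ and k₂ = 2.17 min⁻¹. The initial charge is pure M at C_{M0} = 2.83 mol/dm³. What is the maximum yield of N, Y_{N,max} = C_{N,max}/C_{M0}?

0.332

For a first-order series the maximum intermediate yield is C_{N,max}/C_{M0} = (k₁/k₂)^[k₂/(k₂−k₁)].
= (1.78/2.17)^(2.17/(2.17−1.78)) = (0.8203)^(5.564) = 0.3321.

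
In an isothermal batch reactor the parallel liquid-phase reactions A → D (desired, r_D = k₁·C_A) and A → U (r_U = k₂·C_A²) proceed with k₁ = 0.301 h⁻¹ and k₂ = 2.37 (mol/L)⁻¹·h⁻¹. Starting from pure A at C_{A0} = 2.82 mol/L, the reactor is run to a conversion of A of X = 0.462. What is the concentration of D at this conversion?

0.0741 mol/L

C_A = C_{A0}(1−X) = 1.517 mol/L.
Along a PFR/batch, dC_D/dC_A = −r_D/(r_D+r_U) = −k₁/(k₁+k₂·C_A).
Integrating from C_{A0} to C_A: C_D = (0.301/2.37)·ln[(0.301+2.37·2.82)/(0.301+2.37·1.52)] = 0.1270·ln(6.984/3.897) = 0.07411 mol/L.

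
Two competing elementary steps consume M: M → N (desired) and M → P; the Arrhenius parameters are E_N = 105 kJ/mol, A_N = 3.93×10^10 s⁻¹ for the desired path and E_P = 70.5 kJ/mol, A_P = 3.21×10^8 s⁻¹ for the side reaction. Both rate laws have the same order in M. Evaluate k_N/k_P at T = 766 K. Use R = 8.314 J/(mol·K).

With equal orders, S_{N/P} = k_N/k_P = (A_N/A_P)·exp[(E_P−E_N)/(RT)].
(E_P−E_N)/(RT) = (70.5−105)×10³/(8.314×766) = -34500/6369 = -5.417.
k_N/k_P = (3.93×10^10/3.21×10^8)·exp(-5.417) = 122.4 × 0.004439 = 0.543.
Since E_N > E_P, raising the temperature improves selectivity toward N.

0.543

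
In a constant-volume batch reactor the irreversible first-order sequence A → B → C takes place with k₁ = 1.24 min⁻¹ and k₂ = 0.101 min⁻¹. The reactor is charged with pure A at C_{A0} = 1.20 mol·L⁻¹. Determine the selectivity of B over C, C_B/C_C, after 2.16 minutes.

6.12

The intermediate concentration in a first-order A→B→C sequence is C_B = k₁C_{A0}(e^(−k₁t) − e^(−k₂t))/(k₂−k₁).
e^(−k₁t) = e^(−1.24×2.16) = e^(−2.678) = 0.06867; e^(−k₂t) = e^(−0.2182) = 0.8040.
C_B = 1.24×1.20/(0.101−1.24) × (0.06867−0.8040) = (-1.306)×(-0.7353) = 0.9606 mol·L⁻¹.
C_A = C_{A0}e^(−k₁t) = 0.08241 mol·L⁻¹, so C_C = C_{A0}−C_A−C_B = 0.1570 mol·L⁻¹; C_B/C_C = 6.12.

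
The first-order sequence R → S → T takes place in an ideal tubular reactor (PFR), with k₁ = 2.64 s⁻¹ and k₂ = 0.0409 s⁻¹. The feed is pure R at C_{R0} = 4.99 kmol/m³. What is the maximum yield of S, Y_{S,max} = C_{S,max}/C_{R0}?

Evaluating C_S at τ_opt = ln(k₂/k₁)/(k₂−k₁) gives C_{S,max}/C_{R0} = (k₁/k₂)^[k₂/(k₂−k₁)].
= (2.64/0.0409)^(0.0409/(0.0409−2.64)) = (64.55)^(-0.01574) = 0.9365.

0.937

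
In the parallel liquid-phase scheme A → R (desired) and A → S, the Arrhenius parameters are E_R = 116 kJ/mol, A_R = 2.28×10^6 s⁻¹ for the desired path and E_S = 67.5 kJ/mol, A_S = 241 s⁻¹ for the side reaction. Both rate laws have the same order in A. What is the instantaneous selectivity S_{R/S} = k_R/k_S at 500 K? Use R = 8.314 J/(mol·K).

With equal orders, S_{R/S} = k_R/k_S = (A_R/A_S)·exp[(E_S−E_R)/(RT)].
(E_S−E_R)/(RT) = (67.5−116)×10³/(8.314×500) = -48500/4157 = -11.67.
k_R/k_S = (2.28×10^6/241)·exp(-11.67) = 9461 × 8.572×10^-6 = 0.0811.

0.0811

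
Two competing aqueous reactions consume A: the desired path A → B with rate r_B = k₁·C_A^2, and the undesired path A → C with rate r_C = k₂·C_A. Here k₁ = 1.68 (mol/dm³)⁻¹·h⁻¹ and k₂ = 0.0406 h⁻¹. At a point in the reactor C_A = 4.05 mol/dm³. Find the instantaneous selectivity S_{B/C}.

S_{B/C} = r_B/r_C = (k₁·C_A^2)/(k₂·C_A) = (k₁/k₂)·C_A.
= (1.68×4.050^2) / (0.0406×4.050) = 27.56/0.1644 = 168.

168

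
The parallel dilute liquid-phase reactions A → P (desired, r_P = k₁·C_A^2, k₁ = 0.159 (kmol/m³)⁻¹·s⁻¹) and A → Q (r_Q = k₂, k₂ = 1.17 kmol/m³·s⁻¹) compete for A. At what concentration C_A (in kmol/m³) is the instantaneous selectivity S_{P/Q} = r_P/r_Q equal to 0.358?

S_{P/Q} = (k₁/k₂)·C_A^2 ⇒ C_A = (S·k₂/k₁)^(0.5).
= (0.358×1.17/0.159)^(0.5) = (2.634)^(0.5) = 1.62 kmol/m³.

1.62 kmol/m³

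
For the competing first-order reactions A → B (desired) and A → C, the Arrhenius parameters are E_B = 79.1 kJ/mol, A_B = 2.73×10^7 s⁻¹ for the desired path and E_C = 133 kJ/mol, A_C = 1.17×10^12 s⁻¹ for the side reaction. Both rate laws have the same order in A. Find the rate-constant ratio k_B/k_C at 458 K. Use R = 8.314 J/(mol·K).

32.8

Since both paths have the same order in A, the concentration cancels and S_{B/C} = k_B/k_C = (A_B/A_C)·exp[(E_C−E_B)/(RT)].
(E_C−E_B)/(RT) = (133−79.1)×10³/(8.314×458) = 53900/3808 = 14.16.
k_B/k_C = (2.73×10^7/1.17×10^12)·exp(14.16) = 2.333×10^-5 × 1.404×10^6 = 32.8.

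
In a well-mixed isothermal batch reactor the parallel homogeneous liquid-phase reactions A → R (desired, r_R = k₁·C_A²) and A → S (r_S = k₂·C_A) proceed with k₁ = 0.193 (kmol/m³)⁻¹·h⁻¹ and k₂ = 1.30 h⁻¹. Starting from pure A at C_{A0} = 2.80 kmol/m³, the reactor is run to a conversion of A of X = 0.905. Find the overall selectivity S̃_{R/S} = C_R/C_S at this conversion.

0.218

C_A = C_{A0}(1−X) = 0.2660 kmol/m³.
Along a PFR/batch, dC_S/dC_A = −r_S/(r_R+r_S) = −k₂/(k₂+k₁·C_A).
Integrating from C_{A0} to C_A: C_S = (1.30/0.193)·ln[(1.30+0.193·2.80)/(1.30+0.193·0.266)] = 6.736·ln(1.840/1.351) = 2.081 kmol/m³.
Then C_R = (C_{A0}−C_A) − C_S = 2.534 − 2.081 = 0.4534 kmol/m³.
S̃_{R/S} = C_R/C_S = 0.4534/2.081 = 0.218.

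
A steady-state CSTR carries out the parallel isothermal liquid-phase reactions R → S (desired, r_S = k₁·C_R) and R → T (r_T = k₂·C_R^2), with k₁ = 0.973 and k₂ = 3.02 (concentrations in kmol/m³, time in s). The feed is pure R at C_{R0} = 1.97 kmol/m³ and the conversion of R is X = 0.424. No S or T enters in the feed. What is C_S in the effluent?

0.185 kmol/m³

Exit C_R = C_{R0}(1−X) = 1.97×0.576 = 1.135 kmol/m³.
Rates in a CSTR are evaluated at the outlet concentration: r_S = 0.973×1.135 = 1.104, r_T = 3.02×1.135^2 = 3.889.
Fraction of consumed R going to S: r_S/(r_S+r_T) = 0.2211.
C_S = 0.2211·C_{R0}·X = 0.2211×1.97×0.424 = 0.185 kmol/m³.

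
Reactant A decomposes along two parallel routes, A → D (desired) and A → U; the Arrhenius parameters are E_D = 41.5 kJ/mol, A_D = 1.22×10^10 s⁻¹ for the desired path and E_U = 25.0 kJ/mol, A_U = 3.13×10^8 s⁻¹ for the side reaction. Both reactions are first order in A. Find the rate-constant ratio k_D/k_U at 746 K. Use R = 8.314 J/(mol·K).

2.73

Since both paths have the same order in A, the concentration cancels and S_{D/U} = k_D/k_U = (A_D/A_U)·exp[(E_U−E_D)/(RT)].
(E_U−E_D)/(RT) = (25.0−41.5)×10³/(8.314×746) = -16500/6202 = -2.660.
k_D/k_U = (1.22×10^10/3.13×10^8)·exp(-2.660) = 38.98 × 0.06993 = 2.73.
Since E_D > E_U, raising the temperature improves selectivity toward D.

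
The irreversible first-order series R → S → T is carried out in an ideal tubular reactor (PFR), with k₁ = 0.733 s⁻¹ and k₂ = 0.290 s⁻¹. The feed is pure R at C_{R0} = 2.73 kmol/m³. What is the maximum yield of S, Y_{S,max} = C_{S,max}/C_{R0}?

At the optimum, C_{S,max}/C_{R0} = (k₁/k₂)^[k₂/(k₂−k₁)].
= (0.733/0.290)^(0.290/(0.290−0.733)) = (2.528)^(-0.6546) = 0.5450.

0.545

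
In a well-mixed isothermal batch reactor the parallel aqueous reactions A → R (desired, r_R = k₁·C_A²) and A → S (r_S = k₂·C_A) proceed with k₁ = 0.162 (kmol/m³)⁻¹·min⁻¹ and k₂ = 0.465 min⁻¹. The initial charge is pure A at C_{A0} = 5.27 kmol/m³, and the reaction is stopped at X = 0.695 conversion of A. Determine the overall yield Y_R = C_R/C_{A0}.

0.369

C_A = C_{A0}(1−X) = 1.607 kmol/m³.
Along a PFR/batch, dC_S/dC_A = −r_S/(r_R+r_S) = −k₂/(k₂+k₁·C_A).
Integrating from C_{A0} to C_A: C_S = (0.465/0.162)·ln[(0.465+0.162·5.27)/(0.465+0.162·1.61)] = 2.870·ln(1.319/0.7254) = 1.716 kmol/m³.
Then C_R = (C_{A0}−C_A) − C_S = 3.663 − 1.716 = 1.947 kmol/m³.
Y_R = C_R/C_{A0} = 1.947/5.27 = 0.369.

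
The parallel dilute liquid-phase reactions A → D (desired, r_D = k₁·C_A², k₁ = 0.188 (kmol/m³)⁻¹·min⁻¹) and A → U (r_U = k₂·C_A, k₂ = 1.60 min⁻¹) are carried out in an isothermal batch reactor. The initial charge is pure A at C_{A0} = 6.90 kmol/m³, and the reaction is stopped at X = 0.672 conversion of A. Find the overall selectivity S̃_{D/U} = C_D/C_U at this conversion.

C_A = C_{A0}(1−X) = 2.263 kmol/m³.
Along a PFR/batch, dC_U/dC_A = −r_U/(r_D+r_U) = −k₂/(k₂+k₁·C_A).
Integrating from C_{A0} to C_A: C_U = (1.60/0.188)·ln[(1.60+0.188·6.90)/(1.60+0.188·2.26)] = 8.511·ln(2.897/2.025) = 3.046 kmol/m³.
Then C_D = (C_{A0}−C_A) − C_U = 4.637 − 3.046 = 1.591 kmol/m³.
S̃_{D/U} = C_D/C_U = 1.591/3.046 = 0.522.

0.522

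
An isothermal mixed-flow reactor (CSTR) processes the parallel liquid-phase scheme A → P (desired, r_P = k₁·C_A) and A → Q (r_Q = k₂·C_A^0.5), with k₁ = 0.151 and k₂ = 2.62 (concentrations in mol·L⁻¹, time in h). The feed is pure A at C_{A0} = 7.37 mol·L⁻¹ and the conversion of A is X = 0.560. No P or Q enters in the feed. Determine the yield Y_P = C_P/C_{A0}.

0.0527

Exit C_A = C_{A0}(1−X) = 7.37×0.440 = 3.243 mol·L⁻¹.
Rates in a CSTR are evaluated at the outlet concentration: r_P = 0.151×3.243 = 0.4897, r_Q = 2.62×3.243^0.5 = 4.718.
Fraction of consumed A going to P: r_P/(r_P+r_Q) = 0.09403.
C_P = 0.09403·C_{A0}·X = 0.09403×7.37×0.560 = 0.388 mol·L⁻¹; Y_P = C_P/C_{A0} = 0.0527.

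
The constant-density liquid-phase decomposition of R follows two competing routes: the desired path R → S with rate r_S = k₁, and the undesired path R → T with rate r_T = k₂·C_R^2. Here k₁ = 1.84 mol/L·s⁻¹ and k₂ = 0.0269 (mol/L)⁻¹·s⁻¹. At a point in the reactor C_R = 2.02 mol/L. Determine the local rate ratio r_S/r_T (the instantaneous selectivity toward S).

S_{S/T} = r_S/r_T = (k₁)/(k₂·C_R^2) = (k₁/k₂)·C_R^-2.
= (1.84) / (0.0269×2.020^2) = 1.840/0.1098 = 16.8.
The undesired path is higher order in R, so low C_R (CSTR or dilute feed) favours S.

16.8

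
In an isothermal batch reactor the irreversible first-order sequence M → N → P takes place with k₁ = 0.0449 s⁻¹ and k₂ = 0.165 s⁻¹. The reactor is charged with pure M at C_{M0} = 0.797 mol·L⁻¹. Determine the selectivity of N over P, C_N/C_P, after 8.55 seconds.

Solving the coupled first-order balances gives C_N(t) = [k₁/(k₂−k₁)]·C_{M0}·(e^(−k₁t) − e^(−k₂t)).
e^(−k₁t) = e^(−0.0449×8.55) = e^(−0.3839) = 0.6812; e^(−k₂t) = e^(−1.411) = 0.2440.
C_N = 0.0449×0.797/(0.165−0.0449) × (0.6812−0.2440) = 0.2980×0.4372 = 0.1303 mol·L⁻¹.
C_M = C_{M0}e^(−k₁t) = 0.5429 mol·L⁻¹, so C_P = C_{M0}−C_M−C_N = 0.1238 mol·L⁻¹; C_N/C_P = 1.05.

1.05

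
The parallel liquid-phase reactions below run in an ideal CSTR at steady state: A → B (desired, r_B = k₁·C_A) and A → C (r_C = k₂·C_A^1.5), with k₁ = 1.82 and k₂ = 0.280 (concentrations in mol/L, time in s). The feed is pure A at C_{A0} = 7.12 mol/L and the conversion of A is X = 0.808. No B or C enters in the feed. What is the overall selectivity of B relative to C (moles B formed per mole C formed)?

Exit C_A = C_{A0}(1−X) = 7.12×0.192 = 1.367 mol/L.
A CSTR operates uniformly at the exit composition, giving r_B = 2.488 and r_C = 0.4475 (each k·C_A^n at C_A = 1.367).
Overall selectivity = C_B/C_C = r_Bτ/(r_Cτ) = r_B/r_C = 5.56.

5.56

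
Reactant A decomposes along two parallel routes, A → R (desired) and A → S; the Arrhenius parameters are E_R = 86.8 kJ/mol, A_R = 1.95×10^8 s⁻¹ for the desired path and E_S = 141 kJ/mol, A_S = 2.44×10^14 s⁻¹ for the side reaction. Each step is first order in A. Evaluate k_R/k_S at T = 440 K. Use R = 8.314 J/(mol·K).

2.17

With equal orders, S_{R/S} = k_R/k_S = (A_R/A_S)·exp[(E_S−E_R)/(RT)].
(E_S−E_R)/(RT) = (141−86.8)×10³/(8.314×440) = 54200/3658 = 14.82.
k_R/k_S = (1.95×10^8/2.44×10^14)·exp(14.82) = 7.992×10^-7 × 2.720×10^6 = 2.17.
Since E_R < E_S, lowering the temperature improves selectivity toward R.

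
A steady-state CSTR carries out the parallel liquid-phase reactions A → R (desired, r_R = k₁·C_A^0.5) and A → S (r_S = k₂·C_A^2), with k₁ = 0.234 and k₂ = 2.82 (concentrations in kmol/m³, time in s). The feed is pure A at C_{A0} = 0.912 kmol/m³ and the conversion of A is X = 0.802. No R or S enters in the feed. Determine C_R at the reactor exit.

0.380 kmol/m³

Exit C_A = C_{A0}(1−X) = 0.912×0.198 = 0.1806 kmol/m³.
A CSTR operates uniformly at the exit composition, giving r_R = 0.09944 and r_S = 0.09195 (each k·C_A^n at C_A = 0.1806).
Fraction of consumed A going to R: r_R/(r_R+r_S) = 0.5195.
C_R = 0.5195·C_{A0}·X = 0.5195×0.912×0.802 = 0.380 kmol/m³.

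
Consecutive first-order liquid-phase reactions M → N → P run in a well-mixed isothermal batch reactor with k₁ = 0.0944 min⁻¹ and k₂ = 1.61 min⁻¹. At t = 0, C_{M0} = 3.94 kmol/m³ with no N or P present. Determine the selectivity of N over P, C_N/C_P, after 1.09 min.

0.868

Solving the coupled first-order balances gives C_N(t) = [k₁/(k₂−k₁)]·C_{M0}·(e^(−k₁t) − e^(−k₂t)).
e^(−k₁t) = e^(−0.0944×1.09) = e^(−0.1029) = 0.9022; e^(−k₂t) = e^(−1.755) = 0.1729.
C_N = 0.0944×3.94/(1.61−0.0944) × (0.9022−0.1729) = 0.2454×0.7293 = 0.1790 kmol/m³.
C_M = C_{M0}e^(−k₁t) = 3.555 kmol/m³, so C_P = C_{M0}−C_M−C_N = 0.2063 kmol/m³; C_N/C_P = 0.868.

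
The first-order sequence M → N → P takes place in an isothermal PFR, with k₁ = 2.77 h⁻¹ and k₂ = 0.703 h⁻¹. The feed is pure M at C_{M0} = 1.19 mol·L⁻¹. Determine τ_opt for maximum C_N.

For first-order series the maximum of C_N occurs at τ_opt = ln(k₂/k₁)/(k₂−k₁).
= ln(0.703/2.77)/(0.703−2.77) = ln(0.2538)/-2.067 = -1.371/-2.067 = 0.663 h.

0.663 h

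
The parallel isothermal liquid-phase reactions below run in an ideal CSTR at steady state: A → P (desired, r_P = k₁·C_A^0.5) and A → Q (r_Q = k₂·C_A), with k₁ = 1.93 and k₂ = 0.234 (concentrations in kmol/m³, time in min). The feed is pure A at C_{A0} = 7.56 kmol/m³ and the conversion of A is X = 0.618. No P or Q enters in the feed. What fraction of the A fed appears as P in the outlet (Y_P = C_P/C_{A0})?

0.512

Exit C_A = C_{A0}(1−X) = 7.56×0.382 = 2.888 kmol/m³.
A CSTR operates uniformly at the exit composition, giving r_P = 3.280 and r_Q = 0.6758 (each k·C_A^n at C_A = 2.888).
Fraction of consumed A going to P: r_P/(r_P+r_Q) = 0.8292.
C_P = 0.8292·C_{A0}·X = 0.8292×7.56×0.618 = 3.87 kmol/m³; Y_P = C_P/C_{A0} = 0.512.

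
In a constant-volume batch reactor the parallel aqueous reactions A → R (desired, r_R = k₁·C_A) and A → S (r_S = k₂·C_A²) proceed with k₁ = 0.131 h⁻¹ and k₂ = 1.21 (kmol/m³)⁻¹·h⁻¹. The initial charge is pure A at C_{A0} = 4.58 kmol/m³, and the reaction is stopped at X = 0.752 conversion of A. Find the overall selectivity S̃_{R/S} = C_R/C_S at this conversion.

0.0435

C_A = C_{A0}(1−X) = 1.136 kmol/m³.
Along a PFR/batch, dC_R/dC_A = −r_R/(r_R+r_S) = −k₁/(k₁+k₂·C_A).
Integrating from C_{A0} to C_A: C_R = (0.131/1.21)·ln[(0.131+1.21·4.58)/(0.131+1.21·1.14)] = 0.1083·ln(5.673/1.505) = 0.1436 kmol/m³.
C_S = (C_{A0}−C_A)−C_R = 3.301 kmol/m³; S̃_{R/S} = 0.1436/3.301 = 0.0435.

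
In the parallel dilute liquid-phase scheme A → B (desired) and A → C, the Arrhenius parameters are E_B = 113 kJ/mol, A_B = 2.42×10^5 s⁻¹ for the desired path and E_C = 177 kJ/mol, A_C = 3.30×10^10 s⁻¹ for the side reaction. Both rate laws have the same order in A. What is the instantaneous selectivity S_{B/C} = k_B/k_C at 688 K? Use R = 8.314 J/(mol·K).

With equal orders, S_{B/C} = k_B/k_C = (A_B/A_C)·exp[(E_C−E_B)/(RT)].
(E_C−E_B)/(RT) = (177−113)×10³/(8.314×688) = 64000/5720 = 11.19.
k_B/k_C = (2.42×10^5/3.30×10^10)·exp(11.19) = 7.333×10^-6 × 72312 = 0.530.

0.530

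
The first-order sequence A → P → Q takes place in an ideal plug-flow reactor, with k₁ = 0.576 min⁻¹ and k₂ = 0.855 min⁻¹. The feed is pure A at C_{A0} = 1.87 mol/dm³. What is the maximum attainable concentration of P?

0.557 mol/dm³

At the optimum, C_{P,max}/C_{A0} = (k₁/k₂)^[k₂/(k₂−k₁)].
= (0.576/0.855)^(0.855/(0.855−0.576)) = (0.6737)^(3.065) = 0.2981.
C_{P,max} = 0.2981×1.87 = 0.557 mol/dm³.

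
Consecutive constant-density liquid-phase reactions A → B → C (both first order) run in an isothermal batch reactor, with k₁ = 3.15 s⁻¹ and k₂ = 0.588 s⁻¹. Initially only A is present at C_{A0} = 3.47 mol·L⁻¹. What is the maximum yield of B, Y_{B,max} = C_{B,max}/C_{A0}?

0.680

Evaluating C_B at t_opt = ln(k₂/k₁)/(k₂−k₁) gives C_{B,max}/C_{A0} = (k₁/k₂)^[k₂/(k₂−k₁)].
= (3.15/0.588)^(0.588/(0.588−3.15)) = (5.357)^(-0.2295) = 0.6803.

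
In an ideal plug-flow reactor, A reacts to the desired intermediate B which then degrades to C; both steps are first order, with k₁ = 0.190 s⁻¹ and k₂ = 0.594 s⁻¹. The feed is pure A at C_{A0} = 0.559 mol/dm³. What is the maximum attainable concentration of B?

0.105 mol/dm³

Evaluating C_B at τ_opt = ln(k₂/k₁)/(k₂−k₁) gives C_{B,max}/C_{A0} = (k₁/k₂)^[k₂/(k₂−k₁)].
= (0.190/0.594)^(0.594/(0.594−0.190)) = (0.3199)^(1.470) = 0.1871.
C_{B,max} = 0.1871×0.559 = 0.105 mol/dm³.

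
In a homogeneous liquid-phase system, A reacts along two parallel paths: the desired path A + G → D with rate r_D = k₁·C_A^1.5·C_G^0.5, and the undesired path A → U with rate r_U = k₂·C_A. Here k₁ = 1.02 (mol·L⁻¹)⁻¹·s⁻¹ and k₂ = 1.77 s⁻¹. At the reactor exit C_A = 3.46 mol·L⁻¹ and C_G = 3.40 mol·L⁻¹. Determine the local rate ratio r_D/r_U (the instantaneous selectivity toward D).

1.98

S_{D/U} = r_D/r_U = (k₁·C_A^1.5·C_G^0.5)/(k₂·C_A) = (k₁/k₂)·C_A^0.5·C_G^0.5.
= (1.02×3.460^1.5×3.400^0.5) / (1.77×3.460) = 12.10/6.124 = 1.98.
Since the desired path is higher order in A, keeping C_A high (PFR or concentrated feed) favours D.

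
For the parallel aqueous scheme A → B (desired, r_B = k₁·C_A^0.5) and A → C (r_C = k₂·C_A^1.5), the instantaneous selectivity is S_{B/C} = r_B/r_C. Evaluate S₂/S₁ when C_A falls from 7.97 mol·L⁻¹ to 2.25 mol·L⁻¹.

3.54

S_{B/C} = (k₁/k₂)·C_A⁻¹, so S₂/S₁ = (C_{A,2}/C_{A,1})⁻¹.
= 7.97/2.25 = 3.54.
Selectivity toward B rises as C_A falls — low-concentration operation is favoured.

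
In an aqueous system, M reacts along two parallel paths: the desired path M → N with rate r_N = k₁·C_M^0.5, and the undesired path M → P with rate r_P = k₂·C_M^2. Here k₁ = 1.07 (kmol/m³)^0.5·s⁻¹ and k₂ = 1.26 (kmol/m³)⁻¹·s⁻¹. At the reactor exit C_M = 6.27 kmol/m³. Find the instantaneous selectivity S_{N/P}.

S_{N/P} = r_N/r_P = (k₁·C_M^0.5)/(k₂·C_M^2) = (k₁/k₂)·C_M^-1.5.
= (1.07×6.270^0.5) / (1.26×6.270^2) = 2.679/49.53 = 0.0541.

0.0541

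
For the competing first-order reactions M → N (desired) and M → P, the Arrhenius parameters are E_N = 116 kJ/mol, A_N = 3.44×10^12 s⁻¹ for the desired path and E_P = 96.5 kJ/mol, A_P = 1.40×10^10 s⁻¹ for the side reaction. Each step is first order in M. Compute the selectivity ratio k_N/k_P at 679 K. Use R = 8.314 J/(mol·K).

7.77

Since both paths have the same order in M, the concentration cancels and S_{N/P} = k_N/k_P = (A_N/A_P)·exp[(E_P−E_N)/(RT)].
(E_P−E_N)/(RT) = (96.5−116)×10³/(8.314×679) = -19500/5645 = -3.454.
k_N/k_P = (3.44×10^12/1.40×10^10)·exp(-3.454) = 245.7 × 0.03161 = 7.77.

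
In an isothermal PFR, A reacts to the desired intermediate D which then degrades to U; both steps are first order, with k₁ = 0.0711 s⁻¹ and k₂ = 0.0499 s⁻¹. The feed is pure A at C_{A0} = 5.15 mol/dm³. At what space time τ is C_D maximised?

16.7 s

The intermediate peaks when r₁ = r₂, i.e. k₁e^(−k₁τ) = k₂e^(−k₂τ), giving τ_opt = ln(k₂/k₁)/(k₂−k₁).
= ln(0.0499/0.0711)/(0.0499−0.0711) = ln(0.7018)/-0.02120 = -0.3541/-0.02120 = 16.7 s.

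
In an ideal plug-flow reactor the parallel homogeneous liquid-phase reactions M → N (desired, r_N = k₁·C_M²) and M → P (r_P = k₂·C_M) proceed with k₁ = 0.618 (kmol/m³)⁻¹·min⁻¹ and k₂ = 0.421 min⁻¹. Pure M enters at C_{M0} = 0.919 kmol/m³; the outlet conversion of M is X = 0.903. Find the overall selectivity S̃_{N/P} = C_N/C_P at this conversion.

0.666

C_M = C_{M0}(1−X) = 0.08914 kmol/m³.
Along a PFR/batch, dC_P/dC_M = −r_P/(r_N+r_P) = −k₂/(k₂+k₁·C_M).
Integrating from C_{M0} to C_M: C_P = (0.421/0.618)·ln[(0.421+0.618·0.919)/(0.421+0.618·0.0891)] = 0.6812·ln(0.9889/0.4761) = 0.4980 kmol/m³.
Then C_N = (C_{M0}−C_M) − C_P = 0.8299 − 0.4980 = 0.3319 kmol/m³.
S̃_{N/P} = C_N/C_P = 0.3319/0.4980 = 0.666.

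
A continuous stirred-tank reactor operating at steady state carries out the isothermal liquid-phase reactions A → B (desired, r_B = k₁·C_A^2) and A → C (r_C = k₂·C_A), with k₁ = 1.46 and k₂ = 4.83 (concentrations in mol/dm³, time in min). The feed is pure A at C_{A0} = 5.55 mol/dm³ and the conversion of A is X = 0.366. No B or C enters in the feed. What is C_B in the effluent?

1.05 mol/dm³

Exit C_A = C_{A0}(1−X) = 5.55×0.634 = 3.519 mol/dm³.
A CSTR operates uniformly at the exit composition, giving r_B = 18.08 and r_C = 17.00 (each k·C_A^n at C_A = 3.519).
Fraction of consumed A going to B: r_B/(r_B+r_C) = 0.5154.
C_B = 0.5154·C_{A0}·X = 0.5154×5.55×0.366 = 1.05 mol/dm³.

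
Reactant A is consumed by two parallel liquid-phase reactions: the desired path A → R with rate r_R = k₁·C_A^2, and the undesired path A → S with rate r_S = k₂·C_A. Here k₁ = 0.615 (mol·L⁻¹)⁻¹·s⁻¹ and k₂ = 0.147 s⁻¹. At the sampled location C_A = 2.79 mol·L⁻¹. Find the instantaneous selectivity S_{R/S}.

11.7

S_{R/S} = r_R/r_S = (k₁·C_A^2)/(k₂·C_A) = (k₁/k₂)·C_A.
= (0.615×2.790^2) / (0.147×2.790) = 4.787/0.4101 = 11.7.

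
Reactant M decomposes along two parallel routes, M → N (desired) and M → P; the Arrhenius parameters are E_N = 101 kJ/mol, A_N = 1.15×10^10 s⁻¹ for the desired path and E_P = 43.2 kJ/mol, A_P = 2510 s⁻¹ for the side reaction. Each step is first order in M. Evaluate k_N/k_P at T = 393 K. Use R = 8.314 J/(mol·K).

0.0951

With equal orders, S_{N/P} = k_N/k_P = (A_N/A_P)·exp[(E_P−E_N)/(RT)].
(E_P−E_N)/(RT) = (43.2−101)×10³/(8.314×393) = -57800/3267 = -17.69.
k_N/k_P = (1.15×10^10/2510)·exp(-17.69) = 4.582×10^6 × 2.077×10^-8 = 0.0951.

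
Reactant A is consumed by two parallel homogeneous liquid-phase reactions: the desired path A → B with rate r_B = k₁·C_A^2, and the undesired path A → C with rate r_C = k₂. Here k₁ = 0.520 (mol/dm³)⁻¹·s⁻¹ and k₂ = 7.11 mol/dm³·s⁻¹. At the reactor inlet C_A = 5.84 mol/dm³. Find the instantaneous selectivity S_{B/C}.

S_{B/C} = r_B/r_C = (k₁·C_A^2)/(k₂) = (k₁/k₂)·C_A^2.
= (0.520×5.840^2) / (7.11) = 17.73/7.110 = 2.49.
Since the desired path is higher order in A, keeping C_A high (PFR or concentrated feed) favours B.

2.49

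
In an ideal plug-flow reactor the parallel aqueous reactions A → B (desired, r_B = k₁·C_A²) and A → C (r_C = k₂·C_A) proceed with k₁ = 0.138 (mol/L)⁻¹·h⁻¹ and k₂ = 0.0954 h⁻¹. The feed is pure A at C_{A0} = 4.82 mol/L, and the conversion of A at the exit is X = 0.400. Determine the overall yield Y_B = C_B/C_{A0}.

C_A = C_{A0}(1−X) = 2.892 mol/L.
Along a PFR/batch, dC_C/dC_A = −r_C/(r_B+r_C) = −k₂/(k₂+k₁·C_A).
Integrating from C_{A0} to C_A: C_C = (0.0954/0.138)·ln[(0.0954+0.138·4.82)/(0.0954+0.138·2.89)] = 0.6913·ln(0.7606/0.4945) = 0.2976 mol/L.
Then C_B = (C_{A0}−C_A) − C_C = 1.928 − 0.2976 = 1.630 mol/L.
Y_B = C_B/C_{A0} = 1.630/4.82 = 0.338.

0.338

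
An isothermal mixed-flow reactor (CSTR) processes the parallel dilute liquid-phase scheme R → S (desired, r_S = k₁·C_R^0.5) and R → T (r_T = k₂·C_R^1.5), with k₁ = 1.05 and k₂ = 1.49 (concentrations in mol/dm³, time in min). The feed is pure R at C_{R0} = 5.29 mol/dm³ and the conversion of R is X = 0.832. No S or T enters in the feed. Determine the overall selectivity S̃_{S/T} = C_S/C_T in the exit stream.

Exit C_R = C_{R0}(1−X) = 5.29×0.168 = 0.8887 mol/dm³.
Rates in a CSTR are evaluated at the outlet concentration: r_S = 1.05×0.8887^0.5 = 0.9899, r_T = 1.49×0.8887^1.5 = 1.248.
Overall selectivity = C_S/C_T = r_Sτ/(r_Tτ) = r_S/r_T = 0.793.

0.793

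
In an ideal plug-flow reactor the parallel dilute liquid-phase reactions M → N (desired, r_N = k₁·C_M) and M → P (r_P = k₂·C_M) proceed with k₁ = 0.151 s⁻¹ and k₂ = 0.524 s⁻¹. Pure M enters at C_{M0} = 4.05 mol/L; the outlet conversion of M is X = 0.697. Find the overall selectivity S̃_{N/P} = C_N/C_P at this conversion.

C_M = C_{M0}(1−X) = 1.227 mol/L.
Both paths are first order in M, so the instantaneous fraction to N is constant: dC_N/d(−C_M) = k₁/(k₁+k₂) = 0.2237.
C_N = 0.2237·(C_{M0}−C_M) = 0.2237×2.823 = 0.631 mol/L.
C_P = (C_{M0}−C_M)−C_N = 2.191 mol/L; S̃_{N/P} = 0.6315/2.191 = 0.288.

0.288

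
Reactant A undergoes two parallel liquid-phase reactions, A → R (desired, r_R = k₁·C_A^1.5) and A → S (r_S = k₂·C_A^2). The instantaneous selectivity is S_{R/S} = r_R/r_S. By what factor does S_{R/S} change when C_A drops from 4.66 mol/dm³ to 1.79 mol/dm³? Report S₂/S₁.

S_{R/S} = (k₁/k₂)·C_A^-0.5, so S₂/S₁ = (C_{A,2}/C_{A,1})^-0.5.
= (1.79/4.66)^(-0.5) = (0.3841)^(-0.5) = 1.61.
Selectivity toward R rises as C_A falls — low-concentration operation is favoured.

1.61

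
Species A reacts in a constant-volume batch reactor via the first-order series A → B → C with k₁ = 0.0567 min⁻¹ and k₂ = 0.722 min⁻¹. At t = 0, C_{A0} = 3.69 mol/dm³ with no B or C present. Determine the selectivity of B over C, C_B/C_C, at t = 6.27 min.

For first-order series with pure A initially, C_B(t) = k₁C_{A0}/(k₂−k₁)·(e^(−k₁t) − e^(−k₂t)).
e^(−k₁t) = e^(−0.0567×6.27) = e^(−0.3555) = 0.7008; e^(−k₂t) = e^(−4.527) = 0.01081.
C_B = 0.0567×3.69/(0.722−0.0567) × (0.7008−0.01081) = 0.3145×0.6900 = 0.2170 mol/dm³.
C_A = C_{A0}e^(−k₁t) = 2.586 mol/dm³, so C_C = C_{A0}−C_A−C_B = 0.8870 mol/dm³; C_B/C_C = 0.245.

0.245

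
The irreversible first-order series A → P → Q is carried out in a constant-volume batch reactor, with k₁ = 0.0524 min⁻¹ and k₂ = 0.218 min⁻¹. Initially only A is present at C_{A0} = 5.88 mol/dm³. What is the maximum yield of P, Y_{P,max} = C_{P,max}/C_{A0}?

0.153

For a first-order series the maximum intermediate yield is C_{P,max}/C_{A0} = (k₁/k₂)^[k₂/(k₂−k₁)].
= (0.0524/0.218)^(0.218/(0.218−0.0524)) = (0.2404)^(1.316) = 0.1531.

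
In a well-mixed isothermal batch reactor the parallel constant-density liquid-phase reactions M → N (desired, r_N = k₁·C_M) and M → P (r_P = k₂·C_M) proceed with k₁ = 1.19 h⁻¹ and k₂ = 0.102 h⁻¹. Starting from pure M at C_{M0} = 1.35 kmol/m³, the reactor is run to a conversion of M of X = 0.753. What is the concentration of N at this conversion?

0.936 kmol/m³

C_M = C_{M0}(1−X) = 0.3335 kmol/m³.
Both paths are first order in M, so the instantaneous fraction to N is constant: dC_N/d(−C_M) = k₁/(k₁+k₂) = 0.9211.
C_N = 0.9211·(C_{M0}−C_M) = 0.9211×1.017 = 0.936 kmol/m³.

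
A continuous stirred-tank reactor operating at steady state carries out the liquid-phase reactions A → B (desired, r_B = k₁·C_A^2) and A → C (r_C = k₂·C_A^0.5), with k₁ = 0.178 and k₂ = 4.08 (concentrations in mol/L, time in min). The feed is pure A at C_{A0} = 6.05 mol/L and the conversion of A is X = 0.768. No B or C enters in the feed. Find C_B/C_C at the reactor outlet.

Exit C_A = C_{A0}(1−X) = 6.05×0.232 = 1.404 mol/L.
Rates in a CSTR are evaluated at the outlet concentration: r_B = 0.178×1.404^2 = 0.3507, r_C = 4.08×1.404^0.5 = 4.834.
Overall selectivity = C_B/C_C = r_Bτ/(r_Cτ) = r_B/r_C = 0.0725.

0.0725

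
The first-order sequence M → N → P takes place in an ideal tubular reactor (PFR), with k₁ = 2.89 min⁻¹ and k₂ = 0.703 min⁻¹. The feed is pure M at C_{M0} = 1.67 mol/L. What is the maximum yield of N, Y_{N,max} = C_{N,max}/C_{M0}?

0.635

For a first-order series the maximum intermediate yield is C_{N,max}/C_{M0} = (k₁/k₂)^[k₂/(k₂−k₁)].
= (2.89/0.703)^(0.703/(0.703−2.89)) = (4.111)^(-0.3214) = 0.6348.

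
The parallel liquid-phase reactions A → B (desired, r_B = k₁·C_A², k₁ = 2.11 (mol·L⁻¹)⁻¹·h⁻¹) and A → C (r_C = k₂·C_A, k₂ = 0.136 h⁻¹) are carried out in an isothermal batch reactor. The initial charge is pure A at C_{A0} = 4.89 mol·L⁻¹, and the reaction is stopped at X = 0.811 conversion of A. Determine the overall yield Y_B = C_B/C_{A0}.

C_A = C_{A0}(1−X) = 0.9242 mol·L⁻¹.
Along a PFR/batch, dC_C/dC_A = −r_C/(r_B+r_C) = −k₂/(k₂+k₁·C_A).
Integrating from C_{A0} to C_A: C_C = (0.136/2.11)·ln[(0.136+2.11·4.89)/(0.136+2.11·0.924)] = 0.06445·ln(10.45/2.086) = 0.1039 mol·L⁻¹.
Then C_B = (C_{A0}−C_A) − C_C = 3.966 − 0.1039 = 3.862 mol·L⁻¹.
Y_B = C_B/C_{A0} = 3.862/4.89 = 0.790.

0.790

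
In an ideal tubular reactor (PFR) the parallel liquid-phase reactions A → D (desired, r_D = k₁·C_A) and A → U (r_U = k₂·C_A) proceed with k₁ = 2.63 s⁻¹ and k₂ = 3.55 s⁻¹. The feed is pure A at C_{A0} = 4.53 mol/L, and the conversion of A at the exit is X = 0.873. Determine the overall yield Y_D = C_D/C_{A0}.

C_A = C_{A0}(1−X) = 0.5753 mol/L.
Both paths are first order in A, so the instantaneous fraction to D is constant: dC_D/d(−C_A) = k₁/(k₁+k₂) = 0.4256.
C_D = 0.4256·(C_{A0}−C_A) = 0.4256×3.955 = 1.68 mol/L.
Y_D = C_D/C_{A0} = 1.683/4.53 = 0.372.

0.372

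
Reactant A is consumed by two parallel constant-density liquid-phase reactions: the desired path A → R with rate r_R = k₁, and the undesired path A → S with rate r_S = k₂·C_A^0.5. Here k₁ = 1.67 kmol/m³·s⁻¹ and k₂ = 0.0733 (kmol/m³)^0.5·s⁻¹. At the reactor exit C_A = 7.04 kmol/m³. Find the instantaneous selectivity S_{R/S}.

8.59

S_{R/S} = r_R/r_S = (k₁)/(k₂·C_A^0.5) = (k₁/k₂)·C_A^-0.5.
= (1.67) / (0.0733×7.040^0.5) = 1.670/0.1945 = 8.59.
The undesired path is higher order in A, so low C_A (CSTR or dilute feed) favours R.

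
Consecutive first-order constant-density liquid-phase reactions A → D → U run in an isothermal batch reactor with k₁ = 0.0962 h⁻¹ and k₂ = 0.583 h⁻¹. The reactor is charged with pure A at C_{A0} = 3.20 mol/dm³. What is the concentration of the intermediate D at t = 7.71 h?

For first-order series with pure A initially, C_D(t) = k₁C_{A0}/(k₂−k₁)·(e^(−k₁t) − e^(−k₂t)).
e^(−k₁t) = e^(−0.0962×7.71) = e^(−0.7417) = 0.4763; e^(−k₂t) = e^(−4.495) = 0.01117.
C_D = 0.0962×3.20/(0.583−0.0962) × (0.4763−0.01117) = 0.6324×0.4651 = 0.2941 mol/dm³.

0.294 mol/dm³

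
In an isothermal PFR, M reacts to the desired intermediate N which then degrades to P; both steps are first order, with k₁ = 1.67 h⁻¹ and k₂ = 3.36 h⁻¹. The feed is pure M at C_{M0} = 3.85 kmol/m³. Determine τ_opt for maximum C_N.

0.414 h

For first-order series the maximum of C_N occurs at τ_opt = ln(k₂/k₁)/(k₂−k₁).
= ln(3.36/1.67)/(3.36−1.67) = ln(2.012)/1.690 = 0.6991/1.690 = 0.414 h.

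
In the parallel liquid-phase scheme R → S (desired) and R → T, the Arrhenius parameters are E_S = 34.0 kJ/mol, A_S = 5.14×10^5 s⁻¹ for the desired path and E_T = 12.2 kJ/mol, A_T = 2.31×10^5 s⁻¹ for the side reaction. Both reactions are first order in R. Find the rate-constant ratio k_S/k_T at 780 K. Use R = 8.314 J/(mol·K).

0.0772

Since both paths have the same order in R, the concentration cancels and S_{S/T} = k_S/k_T = (A_S/A_T)·exp[(E_T−E_S)/(RT)].
(E_T−E_S)/(RT) = (12.2−34.0)×10³/(8.314×780) = -21800/6485 = -3.362.
k_S/k_T = (5.14×10^5/2.31×10^5)·exp(-3.362) = 2.225 × 0.03468 = 0.0772.
Since E_S > E_T, raising the temperature improves selectivity toward S.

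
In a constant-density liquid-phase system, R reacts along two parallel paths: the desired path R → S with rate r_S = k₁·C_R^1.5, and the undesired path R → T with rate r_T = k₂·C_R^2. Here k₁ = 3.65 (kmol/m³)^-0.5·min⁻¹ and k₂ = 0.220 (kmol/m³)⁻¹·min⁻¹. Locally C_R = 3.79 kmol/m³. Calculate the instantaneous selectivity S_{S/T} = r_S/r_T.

S_{S/T} = r_S/r_T = (k₁·C_R^1.5)/(k₂·C_R^2) = (k₁/k₂)·C_R^-0.5.
= (3.65×3.790^1.5) / (0.220×3.790^2) = 26.93/3.160 = 8.52.

8.52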